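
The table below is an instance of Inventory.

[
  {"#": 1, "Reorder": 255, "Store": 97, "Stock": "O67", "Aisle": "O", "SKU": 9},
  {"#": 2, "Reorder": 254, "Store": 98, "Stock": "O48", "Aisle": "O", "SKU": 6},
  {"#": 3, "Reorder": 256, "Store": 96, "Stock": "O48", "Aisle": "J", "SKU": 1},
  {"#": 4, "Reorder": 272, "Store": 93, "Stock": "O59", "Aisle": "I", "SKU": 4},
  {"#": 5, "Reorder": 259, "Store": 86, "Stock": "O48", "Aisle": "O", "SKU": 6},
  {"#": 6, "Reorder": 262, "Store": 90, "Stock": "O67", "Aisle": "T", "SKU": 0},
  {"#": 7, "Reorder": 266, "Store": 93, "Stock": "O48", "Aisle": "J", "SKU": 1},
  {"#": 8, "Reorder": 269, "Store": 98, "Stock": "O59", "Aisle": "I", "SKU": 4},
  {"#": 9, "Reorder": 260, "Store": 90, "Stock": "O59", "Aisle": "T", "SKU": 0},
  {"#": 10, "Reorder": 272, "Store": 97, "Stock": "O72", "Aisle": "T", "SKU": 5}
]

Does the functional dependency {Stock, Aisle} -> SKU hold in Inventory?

Yes

(Stock=O67, Aisle=O): row 1 → SKU = 9 ✓
(Stock=O48, Aisle=O): rows 2, 5 → SKU = 6, 6 ✓
(Stock=O48, Aisle=J): rows 3, 7 → SKU = 1, 1 ✓
(Stock=O59, Aisle=I): rows 4, 8 → SKU = 4, 4 ✓
(Stock=O67, Aisle=T): row 6 → SKU = 0 ✓
(Stock=O59, Aisle=T): row 9 → SKU = 0 ✓
(Stock=O72, Aisle=T): row 10 → SKU = 5 ✓
Every {Stock, Aisle} value is associated with a single SKU value, so {Stock, Aisle} -> SKU holds.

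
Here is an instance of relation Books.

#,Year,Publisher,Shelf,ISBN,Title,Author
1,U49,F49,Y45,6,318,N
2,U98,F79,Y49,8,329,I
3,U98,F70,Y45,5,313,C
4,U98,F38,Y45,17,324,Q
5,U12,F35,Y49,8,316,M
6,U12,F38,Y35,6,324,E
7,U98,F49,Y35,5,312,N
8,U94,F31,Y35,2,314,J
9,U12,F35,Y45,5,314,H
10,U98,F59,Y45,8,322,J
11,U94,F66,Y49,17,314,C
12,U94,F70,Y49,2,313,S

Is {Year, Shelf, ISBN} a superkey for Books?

All 12 rows have distinct {Year, Shelf, ISBN} values, so {Year, Shelf, ISBN} → (all attributes) holds and {Year, Shelf, ISBN} is a superkey.

Yes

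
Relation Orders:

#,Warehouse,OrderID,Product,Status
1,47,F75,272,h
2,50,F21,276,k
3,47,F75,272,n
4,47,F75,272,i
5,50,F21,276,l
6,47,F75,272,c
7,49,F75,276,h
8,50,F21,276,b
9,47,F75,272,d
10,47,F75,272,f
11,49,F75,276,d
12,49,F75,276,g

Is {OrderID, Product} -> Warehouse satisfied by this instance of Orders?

Yes

(OrderID=F75, Product=272): rows 1, 3, 4, 6, 9, 10 → Warehouse = 47, 47, 47, 47, 47, 47 ✓
(OrderID=F21, Product=276): rows 2, 5, 8 → Warehouse = 50, 50, 50 ✓
(OrderID=F75, Product=276): rows 7, 11, 12 → Warehouse = 49, 49, 49 ✓
Every {OrderID, Product} value is associated with a single Warehouse value, so {OrderID, Product} -> Warehouse holds.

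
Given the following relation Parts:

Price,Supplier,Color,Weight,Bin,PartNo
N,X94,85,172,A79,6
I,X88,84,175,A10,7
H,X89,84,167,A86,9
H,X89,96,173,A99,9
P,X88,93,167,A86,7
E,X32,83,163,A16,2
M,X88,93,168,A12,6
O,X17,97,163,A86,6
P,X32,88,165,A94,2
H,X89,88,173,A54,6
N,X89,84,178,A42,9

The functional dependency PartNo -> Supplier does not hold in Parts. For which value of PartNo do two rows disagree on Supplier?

PartNo=6: 4 rows → Supplier takes values {X94, X88, X17, X89} — violation
PartNo=7: 2 rows → Supplier = X88, X88 ✓
PartNo=9: 3 rows → Supplier = X89, X89, X89 ✓
PartNo=2: 2 rows → Supplier = X32, X32 ✓
The only PartNo value with inconsistent Supplier is PartNo=6.

6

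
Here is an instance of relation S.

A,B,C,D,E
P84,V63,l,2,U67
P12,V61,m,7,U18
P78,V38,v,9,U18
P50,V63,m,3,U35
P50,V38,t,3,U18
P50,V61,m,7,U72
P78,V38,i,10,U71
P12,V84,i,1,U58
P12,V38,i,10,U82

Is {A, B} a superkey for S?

Two distinct rows share (A=P78, B=V38), so {A, B} does not determine every attribute — not a superkey.

No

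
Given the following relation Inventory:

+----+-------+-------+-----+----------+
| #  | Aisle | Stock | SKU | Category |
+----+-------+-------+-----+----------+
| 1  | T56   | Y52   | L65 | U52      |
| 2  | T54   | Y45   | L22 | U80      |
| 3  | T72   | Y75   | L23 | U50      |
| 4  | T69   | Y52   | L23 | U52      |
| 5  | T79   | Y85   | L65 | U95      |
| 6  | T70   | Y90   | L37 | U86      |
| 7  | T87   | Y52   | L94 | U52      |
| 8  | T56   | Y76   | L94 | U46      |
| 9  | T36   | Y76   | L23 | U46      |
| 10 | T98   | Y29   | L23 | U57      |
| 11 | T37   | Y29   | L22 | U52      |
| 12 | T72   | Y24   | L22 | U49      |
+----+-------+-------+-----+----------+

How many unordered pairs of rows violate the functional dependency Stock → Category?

Stock=Y52: all 3 rows agree on Category — 0 pairs.
Stock=Y76: all 2 rows agree on Category — 0 pairs.
Stock=Y29: violating pairs (10,11) — 1 pair.

1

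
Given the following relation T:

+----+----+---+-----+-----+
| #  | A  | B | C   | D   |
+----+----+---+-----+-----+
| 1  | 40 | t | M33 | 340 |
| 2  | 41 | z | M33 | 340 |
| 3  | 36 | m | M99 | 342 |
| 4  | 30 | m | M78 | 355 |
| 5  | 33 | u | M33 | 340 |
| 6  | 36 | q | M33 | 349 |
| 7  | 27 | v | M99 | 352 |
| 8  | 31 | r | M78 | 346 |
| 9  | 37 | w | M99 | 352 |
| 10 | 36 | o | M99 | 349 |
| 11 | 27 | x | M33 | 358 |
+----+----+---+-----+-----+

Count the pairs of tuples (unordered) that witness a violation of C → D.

13

C=M33: violating pairs (1,6), (1,11), (2,6), (2,11), (5,6), (5,11), (6,11) — 7 pairs.
C=M99: violating pairs (3,7), (3,9), (3,10), (7,10), (9,10) — 5 pairs.
C=M78: violating pairs (4,8) — 1 pair.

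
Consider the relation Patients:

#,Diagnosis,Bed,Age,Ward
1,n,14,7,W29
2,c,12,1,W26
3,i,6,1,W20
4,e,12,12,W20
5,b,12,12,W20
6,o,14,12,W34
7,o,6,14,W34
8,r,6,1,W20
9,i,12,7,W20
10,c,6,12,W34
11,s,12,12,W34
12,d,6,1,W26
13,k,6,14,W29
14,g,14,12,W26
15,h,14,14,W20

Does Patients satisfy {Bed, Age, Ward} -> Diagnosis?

(Bed=14, Age=7, Ward=W29): row 1 → Diagnosis = n ✓
(Bed=12, Age=1, Ward=W26): row 2 → Diagnosis = c ✓
(Bed=6, Age=1, Ward=W20): rows 3, 8 → Diagnosis takes values {i, r} — violation
(Bed=12, Age=12, Ward=W20): rows 4, 5 → Diagnosis takes values {e, b} — violation
(Bed=14, Age=12, Ward=W34): row 6 → Diagnosis = o ✓
(Bed=6, Age=14, Ward=W34): row 7 → Diagnosis = o ✓
(Bed=12, Age=7, Ward=W20): row 9 → Diagnosis = i ✓
(Bed=6, Age=12, Ward=W34): row 10 → Diagnosis = c ✓
(Bed=12, Age=12, Ward=W34): row 11 → Diagnosis = s ✓
(Bed=6, Age=1, Ward=W26): row 12 → Diagnosis = d ✓
(Bed=6, Age=14, Ward=W29): row 13 → Diagnosis = k ✓
(Bed=14, Age=12, Ward=W26): row 14 → Diagnosis = g ✓
(Bed=14, Age=14, Ward=W20): row 15 → Diagnosis = h ✓
Two rows agree on {Bed, Age, Ward} but differ on Diagnosis, so {Bed, Age, Ward} -> Diagnosis does not hold.

No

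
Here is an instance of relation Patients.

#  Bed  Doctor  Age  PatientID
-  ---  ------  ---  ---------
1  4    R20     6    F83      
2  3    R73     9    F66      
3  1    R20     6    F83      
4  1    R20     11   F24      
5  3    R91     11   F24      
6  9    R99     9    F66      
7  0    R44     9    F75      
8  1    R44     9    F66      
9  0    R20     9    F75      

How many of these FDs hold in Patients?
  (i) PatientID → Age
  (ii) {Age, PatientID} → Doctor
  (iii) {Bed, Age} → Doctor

1

(i) PatientID → Age: every LHS value maps to a single RHS value — holds.
(ii) {Age, PatientID} → Doctor: (Age=9, PatientID=F66): rows 2, 6, 8 → Doctor takes values {R73, R99, R44} — violation; (Age=11, PatientID=F24): rows 4, 5 → Doctor takes values {R20, R91} — violation; (Age=9, PatientID=F75): rows 7, 9 → Doctor takes values {R44, R20} — violation — fails.
(iii) {Bed, Age} → Doctor: (Bed=0, Age=9): rows 7, 9 → Doctor takes values {R44, R20} — violation — fails.
1 of the 3 dependencies holds.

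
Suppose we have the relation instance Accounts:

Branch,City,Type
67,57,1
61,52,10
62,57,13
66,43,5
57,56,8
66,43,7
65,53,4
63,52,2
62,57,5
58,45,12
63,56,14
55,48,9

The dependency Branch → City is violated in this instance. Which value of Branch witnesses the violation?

63

Branch=67: 1 row → City = 57 ✓
Branch=61: 1 row → City = 52 ✓
Branch=62: 2 rows → City = 57, 57 ✓
Branch=66: 2 rows → City = 43, 43 ✓
Branch=57: 1 row → City = 56 ✓
Branch=65: 1 row → City = 53 ✓
Branch=63: 2 rows → City takes values {52, 56} — violation
Branch=58: 1 row → City = 45 ✓
Branch=55: 1 row → City = 48 ✓
The only Branch value with inconsistent City is Branch=63.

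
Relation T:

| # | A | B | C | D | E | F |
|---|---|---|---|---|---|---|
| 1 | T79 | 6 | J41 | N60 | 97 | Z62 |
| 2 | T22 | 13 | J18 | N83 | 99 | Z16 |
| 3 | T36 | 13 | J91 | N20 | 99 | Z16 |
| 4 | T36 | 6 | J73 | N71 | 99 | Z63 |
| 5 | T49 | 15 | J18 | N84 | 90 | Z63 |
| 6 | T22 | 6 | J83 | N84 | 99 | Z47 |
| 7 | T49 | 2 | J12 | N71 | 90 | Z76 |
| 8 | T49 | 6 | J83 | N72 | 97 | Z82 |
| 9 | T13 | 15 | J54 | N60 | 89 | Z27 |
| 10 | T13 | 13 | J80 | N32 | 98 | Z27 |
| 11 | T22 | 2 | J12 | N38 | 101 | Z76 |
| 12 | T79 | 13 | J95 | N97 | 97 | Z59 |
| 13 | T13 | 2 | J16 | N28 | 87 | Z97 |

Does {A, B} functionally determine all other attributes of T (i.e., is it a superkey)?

Yes

All 13 rows have distinct {A, B} values, so {A, B} → (all attributes) holds and {A, B} is a superkey.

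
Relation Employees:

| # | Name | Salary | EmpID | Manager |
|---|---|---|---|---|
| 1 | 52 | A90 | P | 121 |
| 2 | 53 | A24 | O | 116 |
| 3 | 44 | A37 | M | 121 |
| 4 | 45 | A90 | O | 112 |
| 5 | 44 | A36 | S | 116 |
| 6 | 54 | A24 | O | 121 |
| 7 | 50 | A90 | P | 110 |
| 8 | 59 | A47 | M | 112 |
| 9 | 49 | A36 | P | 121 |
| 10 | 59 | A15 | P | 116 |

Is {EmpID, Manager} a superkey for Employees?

Rows 1 and 9 have the same {EmpID, Manager} value (EmpID=P, Manager=121) but are distinct tuples, so {EmpID, Manager} does not determine every attribute — not a superkey.

No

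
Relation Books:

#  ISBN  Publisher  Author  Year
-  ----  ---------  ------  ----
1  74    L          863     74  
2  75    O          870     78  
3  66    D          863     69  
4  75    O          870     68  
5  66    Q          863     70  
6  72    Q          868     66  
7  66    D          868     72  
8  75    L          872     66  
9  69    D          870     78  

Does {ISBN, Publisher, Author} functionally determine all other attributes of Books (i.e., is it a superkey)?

No

Rows 2 and 4 have the same {ISBN, Publisher, Author} value (ISBN=75, Publisher=O, Author=870) but are distinct tuples, so {ISBN, Publisher, Author} does not determine every attribute — not a superkey.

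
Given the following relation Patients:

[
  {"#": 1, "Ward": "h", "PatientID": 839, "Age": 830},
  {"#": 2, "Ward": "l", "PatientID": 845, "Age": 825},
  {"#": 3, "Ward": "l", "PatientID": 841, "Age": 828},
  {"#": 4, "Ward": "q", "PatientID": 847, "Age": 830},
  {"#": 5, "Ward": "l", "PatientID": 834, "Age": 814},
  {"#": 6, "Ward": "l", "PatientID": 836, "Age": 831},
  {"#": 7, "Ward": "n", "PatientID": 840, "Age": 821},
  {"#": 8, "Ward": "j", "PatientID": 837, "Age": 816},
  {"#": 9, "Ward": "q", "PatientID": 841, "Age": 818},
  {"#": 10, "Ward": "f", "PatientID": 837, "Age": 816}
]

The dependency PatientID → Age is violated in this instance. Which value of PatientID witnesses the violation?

841

PatientID=839: row 1 → Age = 830 ✓
PatientID=845: row 2 → Age = 825 ✓
PatientID=841: rows 3, 9 → Age takes values {828, 818} — violation
PatientID=847: row 4 → Age = 830 ✓
PatientID=834: row 5 → Age = 814 ✓
PatientID=836: row 6 → Age = 831 ✓
PatientID=840: row 7 → Age = 821 ✓
PatientID=837: rows 8, 10 → Age = 816, 816 ✓
The only PatientID value with inconsistent Age is PatientID=841.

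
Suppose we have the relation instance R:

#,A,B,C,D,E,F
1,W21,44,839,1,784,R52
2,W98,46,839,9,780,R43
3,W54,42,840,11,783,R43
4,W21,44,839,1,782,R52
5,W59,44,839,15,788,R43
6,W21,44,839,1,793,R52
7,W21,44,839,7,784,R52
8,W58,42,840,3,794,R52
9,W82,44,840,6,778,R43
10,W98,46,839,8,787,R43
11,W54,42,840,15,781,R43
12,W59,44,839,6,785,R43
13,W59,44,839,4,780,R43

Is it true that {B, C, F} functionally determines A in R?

Yes

(B=44, C=839, F=R52): rows 1, 4, 6, 7 → A = W21, W21, W21, W21 ✓
(B=46, C=839, F=R43): rows 2, 10 → A = W98, W98 ✓
(B=42, C=840, F=R43): rows 3, 11 → A = W54, W54 ✓
(B=44, C=839, F=R43): rows 5, 12, 13 → A = W59, W59, W59 ✓
(B=42, C=840, F=R52): row 8 → A = W58 ✓
(B=44, C=840, F=R43): row 9 → A = W82 ✓
Every {B, C, F} value is associated with a single A value, so {B, C, F} -> A holds.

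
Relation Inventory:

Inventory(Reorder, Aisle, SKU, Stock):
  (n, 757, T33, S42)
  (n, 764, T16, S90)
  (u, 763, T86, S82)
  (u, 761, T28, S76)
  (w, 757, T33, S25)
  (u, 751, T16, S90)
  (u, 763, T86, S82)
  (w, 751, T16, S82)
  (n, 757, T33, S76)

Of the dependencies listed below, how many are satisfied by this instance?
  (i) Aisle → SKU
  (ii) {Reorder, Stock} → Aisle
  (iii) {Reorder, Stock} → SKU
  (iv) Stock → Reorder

3

(i) Aisle → SKU: every LHS value maps to a single RHS value — holds.
(ii) {Reorder, Stock} → Aisle: every LHS value maps to a single RHS value — holds.
(iii) {Reorder, Stock} → SKU: every LHS value maps to a single RHS value — holds.
(iv) Stock → Reorder: Stock=S90: 2 rows → Reorder takes values {n, u} — violation; Stock=S82: 3 rows → Reorder takes values {u, w} — violation; Stock=S76: 2 rows → Reorder takes values {u, n} — violation — fails.
3 of the 4 dependencies hold.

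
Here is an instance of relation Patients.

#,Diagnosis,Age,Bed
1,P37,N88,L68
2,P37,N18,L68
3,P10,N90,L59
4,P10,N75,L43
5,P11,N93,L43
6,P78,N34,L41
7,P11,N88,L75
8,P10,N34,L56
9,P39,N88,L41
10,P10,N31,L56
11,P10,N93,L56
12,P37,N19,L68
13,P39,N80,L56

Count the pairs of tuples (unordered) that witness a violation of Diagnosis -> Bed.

Diagnosis=P37: all 3 rows agree on Bed — 0 pairs.
Diagnosis=P10: violating pairs (3,4), (3,8), (3,10), (3,11), (4,8), (4,10), (4,11) — 7 pairs.
Diagnosis=P11: violating pairs (5,7) — 1 pair.
Diagnosis=P39: violating pairs (9,13) — 1 pair.

9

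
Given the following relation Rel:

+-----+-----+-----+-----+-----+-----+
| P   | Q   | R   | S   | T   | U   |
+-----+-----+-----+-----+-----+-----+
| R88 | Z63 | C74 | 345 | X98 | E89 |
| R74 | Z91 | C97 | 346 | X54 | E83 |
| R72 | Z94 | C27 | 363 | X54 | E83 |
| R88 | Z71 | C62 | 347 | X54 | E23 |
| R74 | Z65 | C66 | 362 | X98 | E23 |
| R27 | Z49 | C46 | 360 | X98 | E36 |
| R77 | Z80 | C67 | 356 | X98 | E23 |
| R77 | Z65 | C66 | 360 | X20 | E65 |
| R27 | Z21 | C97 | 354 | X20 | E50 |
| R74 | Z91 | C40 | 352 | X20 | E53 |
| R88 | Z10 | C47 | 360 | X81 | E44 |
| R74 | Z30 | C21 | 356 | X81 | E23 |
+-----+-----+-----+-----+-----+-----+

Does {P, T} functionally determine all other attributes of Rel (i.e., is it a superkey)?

Yes

All 12 rows have distinct {P, T} values, so {P, T} → (all attributes) holds and {P, T} is a superkey.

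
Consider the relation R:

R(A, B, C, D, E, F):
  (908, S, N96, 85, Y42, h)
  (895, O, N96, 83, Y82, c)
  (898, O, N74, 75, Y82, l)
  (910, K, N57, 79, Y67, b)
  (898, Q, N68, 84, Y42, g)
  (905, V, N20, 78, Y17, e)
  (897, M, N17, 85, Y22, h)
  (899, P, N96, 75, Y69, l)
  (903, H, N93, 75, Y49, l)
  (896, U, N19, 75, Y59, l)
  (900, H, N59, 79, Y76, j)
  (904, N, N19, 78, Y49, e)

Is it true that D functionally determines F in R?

No

D=85: 2 rows → F = h, h ✓
D=83: 1 row → F = c ✓
D=75: 4 rows → F = l, l, l, l ✓
D=79: 2 rows → F takes values {b, j} — violation
D=84: 1 row → F = g ✓
D=78: 2 rows → F = e, e ✓
Two rows agree on D but differ on F, so D → F does not hold.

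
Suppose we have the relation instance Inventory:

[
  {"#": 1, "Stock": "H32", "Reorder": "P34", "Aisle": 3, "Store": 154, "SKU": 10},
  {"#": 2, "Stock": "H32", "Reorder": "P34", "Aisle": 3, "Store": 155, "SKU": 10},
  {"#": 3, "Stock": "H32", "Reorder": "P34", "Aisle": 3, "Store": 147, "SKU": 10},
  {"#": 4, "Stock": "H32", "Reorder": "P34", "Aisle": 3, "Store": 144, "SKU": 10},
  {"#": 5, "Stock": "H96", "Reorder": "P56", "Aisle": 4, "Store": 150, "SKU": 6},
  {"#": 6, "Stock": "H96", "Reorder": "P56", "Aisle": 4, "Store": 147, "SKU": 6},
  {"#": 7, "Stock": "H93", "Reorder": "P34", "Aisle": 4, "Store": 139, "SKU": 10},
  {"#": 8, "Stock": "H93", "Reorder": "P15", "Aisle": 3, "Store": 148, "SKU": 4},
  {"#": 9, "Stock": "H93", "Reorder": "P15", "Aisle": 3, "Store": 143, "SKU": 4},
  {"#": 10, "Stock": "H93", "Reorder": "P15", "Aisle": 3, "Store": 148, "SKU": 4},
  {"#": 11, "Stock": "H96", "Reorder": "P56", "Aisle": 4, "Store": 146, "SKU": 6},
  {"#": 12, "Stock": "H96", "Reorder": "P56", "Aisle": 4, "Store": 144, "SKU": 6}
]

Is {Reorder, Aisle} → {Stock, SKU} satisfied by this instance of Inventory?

Yes

(Reorder=P34, Aisle=3): rows 1, 2, 3, 4 → {Stock,SKU} = (H32, 10), (H32, 10), (H32, 10), (H32, 10) ✓
(Reorder=P56, Aisle=4): rows 5, 6, 11, 12 → {Stock,SKU} = (H96, 6), (H96, 6), (H96, 6), (H96, 6) ✓
(Reorder=P34, Aisle=4): row 7 → {Stock,SKU} = (H93, 10) ✓
(Reorder=P15, Aisle=3): rows 8, 9, 10 → {Stock,SKU} = (H93, 4), (H93, 4), (H93, 4) ✓
Every {Reorder, Aisle} value is associated with a single {Stock, SKU} value, so {Reorder, Aisle} → {Stock, SKU} holds.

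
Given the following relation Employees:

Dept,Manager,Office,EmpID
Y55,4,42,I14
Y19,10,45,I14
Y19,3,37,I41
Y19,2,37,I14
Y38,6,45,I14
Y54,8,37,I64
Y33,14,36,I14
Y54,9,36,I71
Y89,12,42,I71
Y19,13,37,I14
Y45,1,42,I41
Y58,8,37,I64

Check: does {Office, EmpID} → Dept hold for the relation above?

No

(Office=42, EmpID=I14): 1 row → Dept = Y55 ✓
(Office=45, EmpID=I14): 2 rows → Dept takes values {Y19, Y38} — violation
(Office=37, EmpID=I41): 1 row → Dept = Y19 ✓
(Office=37, EmpID=I14): 2 rows → Dept = Y19, Y19 ✓
(Office=37, EmpID=I64): 2 rows → Dept takes values {Y54, Y58} — violation
(Office=36, EmpID=I14): 1 row → Dept = Y33 ✓
(Office=36, EmpID=I71): 1 row → Dept = Y54 ✓
(Office=42, EmpID=I71): 1 row → Dept = Y89 ✓
(Office=42, EmpID=I41): 1 row → Dept = Y45 ✓
Two rows agree on {Office, EmpID} but differ on Dept, so {Office, EmpID} → Dept does not hold.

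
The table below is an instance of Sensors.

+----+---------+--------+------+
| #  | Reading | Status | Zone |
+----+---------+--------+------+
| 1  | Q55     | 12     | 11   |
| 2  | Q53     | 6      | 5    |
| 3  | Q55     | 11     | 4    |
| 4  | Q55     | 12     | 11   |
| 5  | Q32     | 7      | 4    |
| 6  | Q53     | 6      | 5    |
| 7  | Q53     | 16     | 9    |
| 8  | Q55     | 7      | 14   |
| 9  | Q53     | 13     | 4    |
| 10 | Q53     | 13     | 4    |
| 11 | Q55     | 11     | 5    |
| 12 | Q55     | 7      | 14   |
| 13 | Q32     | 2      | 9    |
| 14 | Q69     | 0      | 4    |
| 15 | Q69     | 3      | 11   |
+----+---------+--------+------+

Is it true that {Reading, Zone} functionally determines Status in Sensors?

(Reading=Q55, Zone=11): rows 1, 4 → Status = 12, 12 ✓
(Reading=Q53, Zone=5): rows 2, 6 → Status = 6, 6 ✓
(Reading=Q55, Zone=4): row 3 → Status = 11 ✓
(Reading=Q32, Zone=4): row 5 → Status = 7 ✓
(Reading=Q53, Zone=9): row 7 → Status = 16 ✓
(Reading=Q55, Zone=14): rows 8, 12 → Status = 7, 7 ✓
(Reading=Q53, Zone=4): rows 9, 10 → Status = 13, 13 ✓
(Reading=Q55, Zone=5): row 11 → Status = 11 ✓
(Reading=Q32, Zone=9): row 13 → Status = 2 ✓
(Reading=Q69, Zone=4): row 14 → Status = 0 ✓
(Reading=Q69, Zone=11): row 15 → Status = 3 ✓
Every {Reading, Zone} value is associated with a single Status value, so {Reading, Zone} → Status holds.

Yes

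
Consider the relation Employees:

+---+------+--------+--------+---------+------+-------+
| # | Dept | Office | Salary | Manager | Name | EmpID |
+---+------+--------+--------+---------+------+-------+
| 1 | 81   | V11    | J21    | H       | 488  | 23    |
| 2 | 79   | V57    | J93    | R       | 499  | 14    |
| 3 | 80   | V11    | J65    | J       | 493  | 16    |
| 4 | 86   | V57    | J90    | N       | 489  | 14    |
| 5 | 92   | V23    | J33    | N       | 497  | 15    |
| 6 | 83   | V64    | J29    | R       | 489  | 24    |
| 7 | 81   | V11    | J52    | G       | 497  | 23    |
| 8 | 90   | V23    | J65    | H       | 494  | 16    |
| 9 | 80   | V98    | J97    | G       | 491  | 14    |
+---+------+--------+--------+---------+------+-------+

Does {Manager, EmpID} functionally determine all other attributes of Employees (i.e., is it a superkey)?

Yes

All 9 rows have distinct {Manager, EmpID} values, so {Manager, EmpID} → (all attributes) holds and {Manager, EmpID} is a superkey.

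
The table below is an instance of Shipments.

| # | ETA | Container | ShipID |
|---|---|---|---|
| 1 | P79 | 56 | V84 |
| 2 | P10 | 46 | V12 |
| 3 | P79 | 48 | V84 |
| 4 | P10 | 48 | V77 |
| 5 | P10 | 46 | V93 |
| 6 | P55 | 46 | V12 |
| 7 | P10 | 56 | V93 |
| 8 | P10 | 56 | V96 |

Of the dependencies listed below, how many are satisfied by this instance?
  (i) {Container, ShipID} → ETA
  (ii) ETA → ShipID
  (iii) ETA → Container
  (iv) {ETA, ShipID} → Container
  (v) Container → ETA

(i) {Container, ShipID} → ETA: (Container=46, ShipID=V12): rows 2, 6 → ETA takes values {P10, P55} — violation — fails.
(ii) ETA → ShipID: ETA=P10: rows 2, 4, 5, 7, 8 → ShipID takes values {V12, V77, V93, V96} — violation — fails.
(iii) ETA → Container: ETA=P79: rows 1, 3 → Container takes values {56, 48} — violation; ETA=P10: rows 2, 4, 5, 7, 8 → Container takes values {46, 48, 56} — violation — fails.
(iv) {ETA, ShipID} → Container: (ETA=P79, ShipID=V84): rows 1, 3 → Container takes values {56, 48} — violation; (ETA=P10, ShipID=V93): rows 5, 7 → Container takes values {46, 56} — violation — fails.
(v) Container → ETA: Container=56: rows 1, 7, 8 → ETA takes values {P79, P10} — violation; Container=46: rows 2, 5, 6 → ETA takes values {P10, P55} — violation; Container=48: rows 3, 4 → ETA takes values {P79, P10} — violation — fails.
None of the 5 dependencies hold.

0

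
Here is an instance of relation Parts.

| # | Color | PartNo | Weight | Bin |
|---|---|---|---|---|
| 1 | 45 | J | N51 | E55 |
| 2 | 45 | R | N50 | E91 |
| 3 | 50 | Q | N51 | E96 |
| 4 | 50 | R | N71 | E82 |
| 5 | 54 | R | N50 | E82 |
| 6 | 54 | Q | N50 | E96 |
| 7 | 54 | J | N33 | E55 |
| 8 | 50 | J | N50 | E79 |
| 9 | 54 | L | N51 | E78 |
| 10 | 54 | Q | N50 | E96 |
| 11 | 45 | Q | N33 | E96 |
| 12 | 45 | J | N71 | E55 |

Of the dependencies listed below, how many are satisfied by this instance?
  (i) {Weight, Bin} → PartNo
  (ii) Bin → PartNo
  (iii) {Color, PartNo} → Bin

3

(i) {Weight, Bin} → PartNo: every LHS value maps to a single RHS value — holds.
(ii) Bin → PartNo: every LHS value maps to a single RHS value — holds.
(iii) {Color, PartNo} → Bin: every LHS value maps to a single RHS value — holds.
3 of the 3 dependencies hold.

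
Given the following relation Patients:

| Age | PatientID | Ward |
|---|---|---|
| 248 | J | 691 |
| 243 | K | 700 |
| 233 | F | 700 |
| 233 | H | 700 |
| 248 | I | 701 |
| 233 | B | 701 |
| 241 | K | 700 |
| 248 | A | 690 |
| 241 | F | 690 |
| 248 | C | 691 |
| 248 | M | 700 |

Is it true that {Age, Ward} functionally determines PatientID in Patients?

No

(Age=248, Ward=691): 2 rows → PatientID takes values {J, C} — violation
(Age=243, Ward=700): 1 row → PatientID = K ✓
(Age=233, Ward=700): 2 rows → PatientID takes values {F, H} — violation
(Age=248, Ward=701): 1 row → PatientID = I ✓
(Age=233, Ward=701): 1 row → PatientID = B ✓
(Age=241, Ward=700): 1 row → PatientID = K ✓
(Age=248, Ward=690): 1 row → PatientID = A ✓
(Age=241, Ward=690): 1 row → PatientID = F ✓
(Age=248, Ward=700): 1 row → PatientID = M ✓
Two rows agree on {Age, Ward} but differ on PatientID, so {Age, Ward} → PatientID does not hold.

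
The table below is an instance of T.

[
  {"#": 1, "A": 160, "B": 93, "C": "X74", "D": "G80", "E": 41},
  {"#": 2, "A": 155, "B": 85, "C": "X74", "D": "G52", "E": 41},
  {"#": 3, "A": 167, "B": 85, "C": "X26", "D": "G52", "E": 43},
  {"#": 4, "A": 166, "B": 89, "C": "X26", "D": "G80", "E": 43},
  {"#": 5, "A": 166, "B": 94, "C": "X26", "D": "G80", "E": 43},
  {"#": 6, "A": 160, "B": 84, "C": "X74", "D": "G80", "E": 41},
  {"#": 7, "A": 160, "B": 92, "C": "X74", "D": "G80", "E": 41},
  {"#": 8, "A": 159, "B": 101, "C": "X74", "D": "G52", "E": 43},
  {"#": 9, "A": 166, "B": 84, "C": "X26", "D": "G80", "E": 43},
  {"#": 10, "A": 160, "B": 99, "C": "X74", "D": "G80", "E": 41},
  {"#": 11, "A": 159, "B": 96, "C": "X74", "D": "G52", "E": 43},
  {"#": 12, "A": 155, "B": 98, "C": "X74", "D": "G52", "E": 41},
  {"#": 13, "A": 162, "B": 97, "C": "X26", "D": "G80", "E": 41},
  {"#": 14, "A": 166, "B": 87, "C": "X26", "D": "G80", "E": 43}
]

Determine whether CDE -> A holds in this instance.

(C=X74, D=G80, E=41): rows 1, 6, 7, 10 → A = 160, 160, 160, 160 ✓
(C=X74, D=G52, E=41): rows 2, 12 → A = 155, 155 ✓
(C=X26, D=G52, E=43): row 3 → A = 167 ✓
(C=X26, D=G80, E=43): rows 4, 5, 9, 14 → A = 166, 166, 166, 166 ✓
(C=X74, D=G52, E=43): rows 8, 11 → A = 159, 159 ✓
(C=X26, D=G80, E=41): row 13 → A = 162 ✓
Every CDE value is associated with a single A value, so CDE -> A holds.

Yes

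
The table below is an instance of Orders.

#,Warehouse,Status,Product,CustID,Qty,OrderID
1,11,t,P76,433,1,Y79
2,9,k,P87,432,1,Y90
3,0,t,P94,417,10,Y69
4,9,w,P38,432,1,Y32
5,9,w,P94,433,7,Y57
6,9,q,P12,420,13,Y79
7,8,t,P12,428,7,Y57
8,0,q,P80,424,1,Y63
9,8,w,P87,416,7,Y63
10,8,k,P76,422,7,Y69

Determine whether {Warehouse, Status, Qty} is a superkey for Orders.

All 10 rows have distinct {Warehouse, Status, Qty} values, so {Warehouse, Status, Qty} → (all attributes) holds and {Warehouse, Status, Qty} is a superkey.

Yes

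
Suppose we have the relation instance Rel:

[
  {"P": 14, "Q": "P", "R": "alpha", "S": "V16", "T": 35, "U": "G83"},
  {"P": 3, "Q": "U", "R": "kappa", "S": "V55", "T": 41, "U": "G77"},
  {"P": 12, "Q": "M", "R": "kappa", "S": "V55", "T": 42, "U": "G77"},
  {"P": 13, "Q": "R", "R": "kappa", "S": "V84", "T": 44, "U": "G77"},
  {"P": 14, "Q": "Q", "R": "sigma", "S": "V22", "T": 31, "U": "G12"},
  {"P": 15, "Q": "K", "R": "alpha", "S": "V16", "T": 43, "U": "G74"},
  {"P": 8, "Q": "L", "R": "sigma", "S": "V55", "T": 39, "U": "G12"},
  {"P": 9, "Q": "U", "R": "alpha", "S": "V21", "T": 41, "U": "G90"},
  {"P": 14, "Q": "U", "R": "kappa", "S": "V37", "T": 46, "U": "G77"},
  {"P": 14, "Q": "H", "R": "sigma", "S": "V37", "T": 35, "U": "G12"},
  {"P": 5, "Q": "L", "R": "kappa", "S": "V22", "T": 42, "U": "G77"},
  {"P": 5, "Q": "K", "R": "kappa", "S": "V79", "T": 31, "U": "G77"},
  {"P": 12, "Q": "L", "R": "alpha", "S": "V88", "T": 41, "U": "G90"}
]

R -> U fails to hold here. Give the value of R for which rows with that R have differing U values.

R=alpha: 4 rows → U takes values {G83, G74, G90} — violation
R=kappa: 6 rows → U = G77, G77, G77, G77, G77, G77 ✓
R=sigma: 3 rows → U = G12, G12, G12 ✓
The only R value with inconsistent U is R=alpha.

alpha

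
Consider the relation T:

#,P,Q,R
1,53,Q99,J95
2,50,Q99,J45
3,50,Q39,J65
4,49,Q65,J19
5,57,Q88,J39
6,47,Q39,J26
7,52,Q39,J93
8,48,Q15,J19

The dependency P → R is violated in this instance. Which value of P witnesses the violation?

P=53: row 1 → R = J95 ✓
P=50: rows 2, 3 → R takes values {J45, J65} — violation
P=49: row 4 → R = J19 ✓
P=57: row 5 → R = J39 ✓
P=47: row 6 → R = J26 ✓
P=52: row 7 → R = J93 ✓
P=48: row 8 → R = J19 ✓
The only P value with inconsistent R is P=50.

50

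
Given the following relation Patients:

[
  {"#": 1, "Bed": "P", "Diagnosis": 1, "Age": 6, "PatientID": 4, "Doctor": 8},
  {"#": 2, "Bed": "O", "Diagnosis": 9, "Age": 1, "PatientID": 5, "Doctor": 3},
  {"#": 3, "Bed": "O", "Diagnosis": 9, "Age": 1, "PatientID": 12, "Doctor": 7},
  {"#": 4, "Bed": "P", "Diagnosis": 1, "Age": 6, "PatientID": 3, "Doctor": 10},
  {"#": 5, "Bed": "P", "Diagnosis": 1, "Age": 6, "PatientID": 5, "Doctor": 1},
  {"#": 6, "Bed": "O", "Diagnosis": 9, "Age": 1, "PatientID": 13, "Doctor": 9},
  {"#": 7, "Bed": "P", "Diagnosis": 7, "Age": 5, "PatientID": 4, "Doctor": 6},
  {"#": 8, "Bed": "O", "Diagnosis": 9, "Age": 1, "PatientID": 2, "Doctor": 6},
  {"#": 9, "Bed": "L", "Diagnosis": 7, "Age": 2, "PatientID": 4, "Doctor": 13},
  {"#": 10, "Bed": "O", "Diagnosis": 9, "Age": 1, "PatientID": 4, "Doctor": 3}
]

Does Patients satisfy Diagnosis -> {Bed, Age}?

No

Diagnosis=1: rows 1, 4, 5 → {Bed,Age} = (P, 6), (P, 6), (P, 6) ✓
Diagnosis=9: rows 2, 3, 6, 8, 10 → {Bed,Age} = (O, 1), (O, 1), (O, 1), (O, 1), (O, 1) ✓
Diagnosis=7: rows 7, 9 → {Bed,Age} takes values {(P, 5), (L, 2)} — violation
Two rows agree on Diagnosis but differ on {Bed, Age}, so Diagnosis -> {Bed, Age} does not hold.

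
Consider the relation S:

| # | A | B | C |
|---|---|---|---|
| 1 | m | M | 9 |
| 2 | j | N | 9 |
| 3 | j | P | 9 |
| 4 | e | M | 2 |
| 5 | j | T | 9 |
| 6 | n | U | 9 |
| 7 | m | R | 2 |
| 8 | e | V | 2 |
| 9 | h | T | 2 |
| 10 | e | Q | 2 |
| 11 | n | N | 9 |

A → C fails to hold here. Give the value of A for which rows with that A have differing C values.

A=m: rows 1, 7 → C takes values {9, 2} — violation
A=j: rows 2, 3, 5 → C = 9, 9, 9 ✓
A=e: rows 4, 8, 10 → C = 2, 2, 2 ✓
A=n: rows 6, 11 → C = 9, 9 ✓
A=h: row 9 → C = 2 ✓
The only A value with inconsistent C is A=m.

m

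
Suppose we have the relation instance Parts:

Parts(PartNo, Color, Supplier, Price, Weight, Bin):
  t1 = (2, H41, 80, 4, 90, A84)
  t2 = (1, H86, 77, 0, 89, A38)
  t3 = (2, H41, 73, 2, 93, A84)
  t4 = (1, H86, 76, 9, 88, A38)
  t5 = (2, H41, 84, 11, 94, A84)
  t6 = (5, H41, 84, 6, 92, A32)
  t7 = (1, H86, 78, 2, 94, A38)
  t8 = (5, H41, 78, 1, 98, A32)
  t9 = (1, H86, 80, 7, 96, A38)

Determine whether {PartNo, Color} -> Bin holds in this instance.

Yes

(PartNo=2, Color=H41): rows 1, 3, 5 → Bin = A84, A84, A84 ✓
(PartNo=1, Color=H86): rows 2, 4, 7, 9 → Bin = A38, A38, A38, A38 ✓
(PartNo=5, Color=H41): rows 6, 8 → Bin = A32, A32 ✓
Every {PartNo, Color} value is associated with a single Bin value, so {PartNo, Color} -> Bin holds.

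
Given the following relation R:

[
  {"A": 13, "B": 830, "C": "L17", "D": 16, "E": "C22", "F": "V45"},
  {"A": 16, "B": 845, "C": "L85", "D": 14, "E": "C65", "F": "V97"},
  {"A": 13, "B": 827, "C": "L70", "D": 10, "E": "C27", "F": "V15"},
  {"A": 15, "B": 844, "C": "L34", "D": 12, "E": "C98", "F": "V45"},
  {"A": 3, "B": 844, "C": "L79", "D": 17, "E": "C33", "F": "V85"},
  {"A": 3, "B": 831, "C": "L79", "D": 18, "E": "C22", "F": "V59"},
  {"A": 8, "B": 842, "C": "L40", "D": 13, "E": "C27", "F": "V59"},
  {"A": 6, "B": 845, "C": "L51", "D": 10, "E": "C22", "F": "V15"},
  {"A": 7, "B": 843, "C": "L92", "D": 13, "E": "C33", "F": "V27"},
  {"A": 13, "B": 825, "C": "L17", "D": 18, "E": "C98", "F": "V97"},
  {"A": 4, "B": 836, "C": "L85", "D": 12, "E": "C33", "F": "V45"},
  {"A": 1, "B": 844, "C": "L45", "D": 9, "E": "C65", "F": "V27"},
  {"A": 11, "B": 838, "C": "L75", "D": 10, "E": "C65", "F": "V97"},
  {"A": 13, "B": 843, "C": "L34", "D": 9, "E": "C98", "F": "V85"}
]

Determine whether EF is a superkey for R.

No

Two distinct rows share (E=C65, F=V97), so EF does not determine every attribute — not a superkey.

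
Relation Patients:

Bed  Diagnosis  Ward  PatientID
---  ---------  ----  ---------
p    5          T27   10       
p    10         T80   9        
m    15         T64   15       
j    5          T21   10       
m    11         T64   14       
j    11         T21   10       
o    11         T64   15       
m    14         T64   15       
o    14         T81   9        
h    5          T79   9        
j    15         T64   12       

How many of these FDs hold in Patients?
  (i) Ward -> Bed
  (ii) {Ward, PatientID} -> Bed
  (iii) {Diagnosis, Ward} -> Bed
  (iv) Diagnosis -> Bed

(i) Ward -> Bed: Ward=T64: 5 rows → Bed takes values {m, o, j} — violation — fails.
(ii) {Ward, PatientID} -> Bed: (Ward=T64, PatientID=15): 3 rows → Bed takes values {m, o} — violation — fails.
(iii) {Diagnosis, Ward} -> Bed: (Diagnosis=15, Ward=T64): 2 rows → Bed takes values {m, j} — violation; (Diagnosis=11, Ward=T64): 2 rows → Bed takes values {m, o} — violation — fails.
(iv) Diagnosis -> Bed: Diagnosis=5: 3 rows → Bed takes values {p, j, h} — violation; Diagnosis=15: 2 rows → Bed takes values {m, j} — violation; Diagnosis=11: 3 rows → Bed takes values {m, j, o} — violation; Diagnosis=14: 2 rows → Bed takes values {m, o} — violation — fails.
None of the 4 dependencies hold.

0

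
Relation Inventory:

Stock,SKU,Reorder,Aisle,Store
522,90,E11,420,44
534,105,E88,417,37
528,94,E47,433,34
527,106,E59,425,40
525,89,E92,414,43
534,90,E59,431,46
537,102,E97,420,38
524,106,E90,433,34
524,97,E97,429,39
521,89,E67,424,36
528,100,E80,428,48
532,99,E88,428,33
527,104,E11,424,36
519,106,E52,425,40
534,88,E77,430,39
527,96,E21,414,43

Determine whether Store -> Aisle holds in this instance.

Store=44: 1 row → Aisle = 420 ✓
Store=37: 1 row → Aisle = 417 ✓
Store=34: 2 rows → Aisle = 433, 433 ✓
Store=40: 2 rows → Aisle = 425, 425 ✓
Store=43: 2 rows → Aisle = 414, 414 ✓
Store=46: 1 row → Aisle = 431 ✓
Store=38: 1 row → Aisle = 420 ✓
Store=39: 2 rows → Aisle takes values {429, 430} — violation
Store=36: 2 rows → Aisle = 424, 424 ✓
Store=48: 1 row → Aisle = 428 ✓
Store=33: 1 row → Aisle = 428 ✓
Two rows agree on Store but differ on Aisle, so Store -> Aisle does not hold.

No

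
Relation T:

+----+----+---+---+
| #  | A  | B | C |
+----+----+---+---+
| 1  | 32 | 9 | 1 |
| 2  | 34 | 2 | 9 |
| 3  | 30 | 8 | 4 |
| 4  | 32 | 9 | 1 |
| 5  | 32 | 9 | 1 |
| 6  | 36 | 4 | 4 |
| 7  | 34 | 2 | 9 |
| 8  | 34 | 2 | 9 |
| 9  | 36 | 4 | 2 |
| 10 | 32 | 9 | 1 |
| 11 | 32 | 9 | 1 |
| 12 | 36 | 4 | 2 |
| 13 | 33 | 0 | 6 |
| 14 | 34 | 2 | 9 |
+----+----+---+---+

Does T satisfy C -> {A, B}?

No

C=1: rows 1, 4, 5, 10, 11 → {A,B} = (32, 9), (32, 9), (32, 9), (32, 9), (32, 9) ✓
C=9: rows 2, 7, 8, 14 → {A,B} = (34, 2), (34, 2), (34, 2), (34, 2) ✓
C=4: rows 3, 6 → {A,B} takes values {(30, 8), (36, 4)} — violation
C=2: rows 9, 12 → {A,B} = (36, 4), (36, 4) ✓
C=6: row 13 → {A,B} = (33, 0) ✓
Two rows agree on C but differ on {A, B}, so C -> {A, B} does not hold.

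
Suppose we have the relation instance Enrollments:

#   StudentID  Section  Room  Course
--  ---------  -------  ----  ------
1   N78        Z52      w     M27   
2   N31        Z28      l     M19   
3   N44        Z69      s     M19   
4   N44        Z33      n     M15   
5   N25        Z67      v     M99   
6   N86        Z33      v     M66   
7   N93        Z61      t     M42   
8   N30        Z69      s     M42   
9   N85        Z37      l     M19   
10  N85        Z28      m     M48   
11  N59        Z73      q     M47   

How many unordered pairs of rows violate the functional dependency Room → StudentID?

3

Room=l: violating pairs (2,9) — 1 pair.
Room=s: violating pairs (3,8) — 1 pair.
Room=v: violating pairs (5,6) — 1 pair.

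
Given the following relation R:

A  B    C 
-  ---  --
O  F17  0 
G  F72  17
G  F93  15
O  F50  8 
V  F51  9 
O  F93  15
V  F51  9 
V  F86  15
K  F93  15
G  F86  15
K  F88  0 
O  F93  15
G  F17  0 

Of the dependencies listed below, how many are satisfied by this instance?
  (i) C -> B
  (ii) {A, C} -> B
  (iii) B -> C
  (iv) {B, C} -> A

1

(i) C -> B: C=0: 3 rows → B takes values {F17, F88} — violation; C=15: 6 rows → B takes values {F93, F86} — violation — fails.
(ii) {A, C} -> B: (A=G, C=15): 2 rows → B takes values {F93, F86} — violation — fails.
(iii) B -> C: every LHS value maps to a single RHS value — holds.
(iv) {B, C} -> A: (B=F17, C=0): 2 rows → A takes values {O, G} — violation; (B=F93, C=15): 4 rows → A takes values {G, O, K} — violation; (B=F86, C=15): 2 rows → A takes values {V, G} — violation — fails.
1 of the 4 dependencies holds.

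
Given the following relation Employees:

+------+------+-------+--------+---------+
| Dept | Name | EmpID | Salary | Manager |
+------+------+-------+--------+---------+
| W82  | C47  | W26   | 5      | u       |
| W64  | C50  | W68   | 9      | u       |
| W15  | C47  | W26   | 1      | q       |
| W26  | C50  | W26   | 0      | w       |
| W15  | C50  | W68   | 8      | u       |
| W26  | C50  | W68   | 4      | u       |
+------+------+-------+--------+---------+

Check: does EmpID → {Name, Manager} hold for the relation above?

EmpID=W26: 3 rows → {Name,Manager} takes values {(C47, u), (C47, q), (C50, w)} — violation
EmpID=W68: 3 rows → {Name,Manager} = (C50, u), (C50, u), (C50, u) ✓
Two rows agree on EmpID but differ on {Name, Manager}, so EmpID → {Name, Manager} does not hold.

No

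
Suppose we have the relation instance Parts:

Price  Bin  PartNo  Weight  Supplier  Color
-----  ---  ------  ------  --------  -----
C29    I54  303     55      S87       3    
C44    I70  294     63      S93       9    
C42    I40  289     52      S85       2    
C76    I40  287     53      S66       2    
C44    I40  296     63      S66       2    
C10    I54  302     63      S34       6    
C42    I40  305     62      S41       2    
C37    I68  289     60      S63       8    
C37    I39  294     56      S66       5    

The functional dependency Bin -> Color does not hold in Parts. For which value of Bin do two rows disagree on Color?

I54

Bin=I54: 2 rows → Color takes values {3, 6} — violation
Bin=I70: 1 row → Color = 9 ✓
Bin=I40: 4 rows → Color = 2, 2, 2, 2 ✓
Bin=I68: 1 row → Color = 8 ✓
Bin=I39: 1 row → Color = 5 ✓
The only Bin value with inconsistent Color is Bin=I54.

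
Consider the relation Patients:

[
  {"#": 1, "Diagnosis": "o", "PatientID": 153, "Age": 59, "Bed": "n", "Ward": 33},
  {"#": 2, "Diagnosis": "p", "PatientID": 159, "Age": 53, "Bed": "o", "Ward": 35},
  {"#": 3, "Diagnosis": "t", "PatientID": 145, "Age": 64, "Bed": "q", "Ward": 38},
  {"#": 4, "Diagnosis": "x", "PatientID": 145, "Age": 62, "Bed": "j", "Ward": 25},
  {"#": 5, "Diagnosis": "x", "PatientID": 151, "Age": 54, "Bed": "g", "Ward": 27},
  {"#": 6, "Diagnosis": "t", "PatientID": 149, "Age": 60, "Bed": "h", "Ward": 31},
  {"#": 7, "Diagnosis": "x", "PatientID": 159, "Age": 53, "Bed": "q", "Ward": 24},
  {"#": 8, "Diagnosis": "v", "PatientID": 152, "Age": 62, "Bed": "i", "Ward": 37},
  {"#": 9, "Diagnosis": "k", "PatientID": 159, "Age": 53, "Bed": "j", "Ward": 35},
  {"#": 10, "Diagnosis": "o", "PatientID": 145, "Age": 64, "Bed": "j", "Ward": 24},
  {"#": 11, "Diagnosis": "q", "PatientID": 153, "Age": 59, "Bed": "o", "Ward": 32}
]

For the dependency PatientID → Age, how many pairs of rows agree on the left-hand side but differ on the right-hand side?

2

PatientID=153: all 2 rows agree on Age — 0 pairs.
PatientID=159: all 3 rows agree on Age — 0 pairs.
PatientID=145: violating pairs (3,4), (4,10) — 2 pairs.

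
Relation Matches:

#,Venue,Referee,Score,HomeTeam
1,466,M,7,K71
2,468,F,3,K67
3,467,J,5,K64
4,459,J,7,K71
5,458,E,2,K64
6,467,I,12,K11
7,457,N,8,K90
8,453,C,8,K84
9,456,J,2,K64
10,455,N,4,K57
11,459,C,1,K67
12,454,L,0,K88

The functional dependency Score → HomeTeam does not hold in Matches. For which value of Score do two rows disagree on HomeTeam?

8

Score=7: rows 1, 4 → HomeTeam = K71, K71 ✓
Score=3: row 2 → HomeTeam = K67 ✓
Score=5: row 3 → HomeTeam = K64 ✓
Score=2: rows 5, 9 → HomeTeam = K64, K64 ✓
Score=12: row 6 → HomeTeam = K11 ✓
Score=8: rows 7, 8 → HomeTeam takes values {K90, K84} — violation
Score=4: row 10 → HomeTeam = K57 ✓
Score=1: row 11 → HomeTeam = K67 ✓
Score=0: row 12 → HomeTeam = K88 ✓
The only Score value with inconsistent HomeTeam is Score=8.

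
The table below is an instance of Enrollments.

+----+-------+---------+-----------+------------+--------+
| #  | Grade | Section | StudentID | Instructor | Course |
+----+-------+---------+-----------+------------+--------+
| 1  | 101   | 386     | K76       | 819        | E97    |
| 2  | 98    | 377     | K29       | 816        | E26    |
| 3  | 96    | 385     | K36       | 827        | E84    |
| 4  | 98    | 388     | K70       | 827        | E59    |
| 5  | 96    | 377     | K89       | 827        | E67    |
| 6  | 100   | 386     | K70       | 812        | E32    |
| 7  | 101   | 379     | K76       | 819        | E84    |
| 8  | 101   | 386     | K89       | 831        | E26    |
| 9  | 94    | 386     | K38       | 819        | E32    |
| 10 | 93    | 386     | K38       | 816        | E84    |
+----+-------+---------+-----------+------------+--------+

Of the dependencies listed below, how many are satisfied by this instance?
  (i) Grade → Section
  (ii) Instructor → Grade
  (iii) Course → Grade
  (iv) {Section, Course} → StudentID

(i) Grade → Section: Grade=101: rows 1, 7, 8 → Section takes values {386, 379} — violation; Grade=98: rows 2, 4 → Section takes values {377, 388} — violation; Grade=96: rows 3, 5 → Section takes values {385, 377} — violation — fails.
(ii) Instructor → Grade: Instructor=819: rows 1, 7, 9 → Grade takes values {101, 94} — violation; Instructor=816: rows 2, 10 → Grade takes values {98, 93} — violation; Instructor=827: rows 3, 4, 5 → Grade takes values {96, 98} — violation — fails.
(iii) Course → Grade: Course=E26: rows 2, 8 → Grade takes values {98, 101} — violation; Course=E84: rows 3, 7, 10 → Grade takes values {96, 101, 93} — violation; Course=E32: rows 6, 9 → Grade takes values {100, 94} — violation — fails.
(iv) {Section, Course} → StudentID: (Section=386, Course=E32): rows 6, 9 → StudentID takes values {K70, K38} — violation — fails.
None of the 4 dependencies hold.

0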